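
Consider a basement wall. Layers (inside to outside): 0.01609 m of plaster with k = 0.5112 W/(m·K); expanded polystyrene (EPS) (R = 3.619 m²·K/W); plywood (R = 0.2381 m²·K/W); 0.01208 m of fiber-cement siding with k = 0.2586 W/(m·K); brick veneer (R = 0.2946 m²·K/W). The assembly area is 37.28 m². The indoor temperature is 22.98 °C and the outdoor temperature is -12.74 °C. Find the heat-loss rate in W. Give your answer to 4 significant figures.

0.01609/0.5112 = 0.031475
0.01208/0.2586 = 0.046713
R_total = 0.031475 + 3.619 + 0.2381 + 0.046713 + 0.2946 = 4.2299 m²·K/W
Q = A·ΔT/R = 37.28 × (22.98 − (-12.74)) / 4.2299 = 314.82 W

314.8 W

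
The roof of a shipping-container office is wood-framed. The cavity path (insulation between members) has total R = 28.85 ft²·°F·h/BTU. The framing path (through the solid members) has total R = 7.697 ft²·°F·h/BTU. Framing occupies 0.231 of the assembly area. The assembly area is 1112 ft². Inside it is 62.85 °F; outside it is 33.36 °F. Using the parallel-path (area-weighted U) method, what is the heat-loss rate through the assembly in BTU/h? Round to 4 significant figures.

U_eff = 0.769/28.85 + 0.231/7.697 = 0.026655 + 0.030012 = 0.056667
R_eff = 1/U_eff = 17.647 ft²·°F·h/BTU
Q = 1112 × (62.85 − 33.36) / 17.647 = 1858.3 BTU/h

1858 BTU/h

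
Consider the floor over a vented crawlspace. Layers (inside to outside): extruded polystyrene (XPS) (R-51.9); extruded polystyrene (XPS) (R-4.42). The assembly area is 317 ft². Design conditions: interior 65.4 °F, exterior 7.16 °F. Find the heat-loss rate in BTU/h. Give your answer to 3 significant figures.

328 BTU/h

R_total = 51.9 + 4.42 = 56.32 ft²·°F·h/BTU
Q = A·ΔT/R = 317 × (65.4 − 7.16) / 56.32 = 327.8 BTU/h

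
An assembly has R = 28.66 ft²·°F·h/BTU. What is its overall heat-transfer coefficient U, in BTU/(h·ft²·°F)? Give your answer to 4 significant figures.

U = 1/R = 1/28.66 = 0.034892

0.03489 BTU/(h·ft²·°F)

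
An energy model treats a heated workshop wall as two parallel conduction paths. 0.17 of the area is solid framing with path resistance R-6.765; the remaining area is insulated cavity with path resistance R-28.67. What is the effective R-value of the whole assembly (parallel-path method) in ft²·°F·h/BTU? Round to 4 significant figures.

U_eff = 0.83/28.67 + 0.17/6.765 = 0.02895 + 0.025129 = 0.054079
R_eff = 1/U_eff = 18.491 ft²·°F·h/BTU

18.49 ft²·°F·h/BTU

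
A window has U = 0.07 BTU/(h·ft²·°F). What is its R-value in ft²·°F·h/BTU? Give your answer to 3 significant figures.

14.3 ft²·°F·h/BTU

R = 1/U = 1/0.07 = 14.29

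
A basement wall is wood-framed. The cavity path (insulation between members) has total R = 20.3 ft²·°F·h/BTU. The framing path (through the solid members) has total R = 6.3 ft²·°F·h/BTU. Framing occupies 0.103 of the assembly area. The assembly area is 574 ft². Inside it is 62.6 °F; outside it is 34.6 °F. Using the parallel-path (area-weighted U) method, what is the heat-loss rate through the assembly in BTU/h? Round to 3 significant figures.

U_eff = 0.897/20.3 + 0.103/6.3 = 0.04419 + 0.01635 = 0.06054
R_eff = 1/U_eff = 16.52 ft²·°F·h/BTU
Q = 574 × (62.6 − 34.6) / 16.52 = 972.9 BTU/h

973 BTU/h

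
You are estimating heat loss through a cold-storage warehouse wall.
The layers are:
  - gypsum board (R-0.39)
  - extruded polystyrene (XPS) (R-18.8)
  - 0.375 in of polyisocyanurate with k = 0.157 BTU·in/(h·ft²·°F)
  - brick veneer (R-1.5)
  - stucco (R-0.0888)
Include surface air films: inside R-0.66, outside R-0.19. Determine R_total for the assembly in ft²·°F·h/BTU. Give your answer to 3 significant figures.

0.375/0.157 = 2.389
R_total = 0.66 + 0.39 + 18.8 + 2.389 + 1.5 + 0.0888 + 0.19 = 24.02 ft²·°F·h/BTU

24.0 ft²·°F·h/BTU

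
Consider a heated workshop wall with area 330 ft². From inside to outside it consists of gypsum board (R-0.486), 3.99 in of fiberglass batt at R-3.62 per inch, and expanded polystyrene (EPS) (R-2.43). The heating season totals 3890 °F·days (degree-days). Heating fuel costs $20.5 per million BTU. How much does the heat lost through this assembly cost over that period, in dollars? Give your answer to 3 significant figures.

3.99 × 3.62 = 14.44
R_total = 0.486 + 14.44 + 2.43 = 17.36 ft²·°F·h/BTU
E = A × HDD × 24 / R = 330 × 3890 × 24 / 17.36 = 1775000 BTU
Cost = 1775000/10⁶ × 20.5 = $36.38

36.4 dollars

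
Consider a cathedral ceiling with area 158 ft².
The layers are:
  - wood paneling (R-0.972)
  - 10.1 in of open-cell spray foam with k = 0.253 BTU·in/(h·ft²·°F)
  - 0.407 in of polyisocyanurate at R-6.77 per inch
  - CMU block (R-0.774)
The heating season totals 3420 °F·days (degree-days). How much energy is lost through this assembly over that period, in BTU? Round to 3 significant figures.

10.1/0.253 = 39.92
0.407 × 6.77 = 2.755
R_total = 0.972 + 39.92 + 2.755 + 0.774 = 44.42 ft²·°F·h/BTU
E = A × HDD × 24 / R = 158 × 3420 × 24 / 44.42 = 291900 BTU

292000 BTU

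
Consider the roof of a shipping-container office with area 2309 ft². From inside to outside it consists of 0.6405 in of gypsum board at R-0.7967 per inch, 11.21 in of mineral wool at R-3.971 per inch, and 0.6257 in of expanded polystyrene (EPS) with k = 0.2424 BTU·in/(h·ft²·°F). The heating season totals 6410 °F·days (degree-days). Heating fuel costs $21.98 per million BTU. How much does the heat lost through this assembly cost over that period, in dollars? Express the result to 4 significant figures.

164.0 dollars

0.6405 × 0.7967 = 0.51029
11.21 × 3.971 = 44.515
0.6257/0.2424 = 2.5813
R_total = 0.51029 + 44.515 + 2.5813 = 47.606 ft²·°F·h/BTU
E = A × HDD × 24 / R = 2309 × 6410 × 24 / 47.606 = 7461500 BTU
Cost = 7461500/10⁶ × 21.98 = $164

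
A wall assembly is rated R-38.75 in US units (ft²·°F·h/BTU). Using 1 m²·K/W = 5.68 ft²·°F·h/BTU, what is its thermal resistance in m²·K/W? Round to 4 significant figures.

6.822 m²·K/W

R_SI = 38.75/5.68 = 6.8222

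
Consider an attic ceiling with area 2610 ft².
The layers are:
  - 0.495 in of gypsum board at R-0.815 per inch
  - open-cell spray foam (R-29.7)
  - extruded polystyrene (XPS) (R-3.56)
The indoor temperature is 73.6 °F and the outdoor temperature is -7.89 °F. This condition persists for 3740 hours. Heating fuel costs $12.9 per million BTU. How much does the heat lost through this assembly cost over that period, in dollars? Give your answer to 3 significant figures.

305 dollars

0.495 × 0.815 = 0.4034
R_total = 0.4034 + 29.7 + 3.56 = 33.66 ft²·°F·h/BTU
Q = 2610 × (73.6 − (-7.89)) / 33.66 = 6318 BTU/h
E = 6318 × 3740 = 23630000 BTU
Cost = 23630000/10⁶ × 12.9 = $304.8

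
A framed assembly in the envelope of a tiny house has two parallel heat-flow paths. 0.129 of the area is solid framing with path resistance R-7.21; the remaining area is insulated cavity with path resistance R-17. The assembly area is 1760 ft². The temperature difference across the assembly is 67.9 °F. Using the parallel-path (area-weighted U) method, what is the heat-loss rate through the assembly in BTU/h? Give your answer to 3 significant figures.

U_eff = 0.871/17 + 0.129/7.21 = 0.05124 + 0.01789 = 0.06913
R_eff = 1/U_eff = 14.47 ft²·°F·h/BTU
Q = 1760 × 67.9 / 14.47 = 8261 BTU/h

8260 BTU/h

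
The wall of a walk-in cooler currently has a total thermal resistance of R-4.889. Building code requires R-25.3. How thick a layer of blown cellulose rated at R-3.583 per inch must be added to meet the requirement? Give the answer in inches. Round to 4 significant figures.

ΔR = 25.3 − 4.889 = 20.411 ft²·°F·h/BTU
L = ΔR / (R/in) = 20.411/3.583 = 5.6966 in

5.697 in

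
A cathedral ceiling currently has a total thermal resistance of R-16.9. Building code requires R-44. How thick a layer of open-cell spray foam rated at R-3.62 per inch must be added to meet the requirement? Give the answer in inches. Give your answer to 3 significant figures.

7.49 in

ΔR = 44 − 16.9 = 27.1 ft²·°F·h/BTU
L = ΔR / (R/in) = 27.1/3.62 = 7.486 in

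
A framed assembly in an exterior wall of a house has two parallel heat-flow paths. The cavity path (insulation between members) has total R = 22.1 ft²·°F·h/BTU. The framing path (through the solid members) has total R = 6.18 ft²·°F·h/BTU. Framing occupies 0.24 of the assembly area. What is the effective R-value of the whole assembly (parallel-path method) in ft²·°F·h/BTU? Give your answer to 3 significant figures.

13.7 ft²·°F·h/BTU

U_eff = 0.76/22.1 + 0.24/6.18 = 0.03439 + 0.03883 = 0.07322
R_eff = 1/U_eff = 13.66 ft²·°F·h/BTU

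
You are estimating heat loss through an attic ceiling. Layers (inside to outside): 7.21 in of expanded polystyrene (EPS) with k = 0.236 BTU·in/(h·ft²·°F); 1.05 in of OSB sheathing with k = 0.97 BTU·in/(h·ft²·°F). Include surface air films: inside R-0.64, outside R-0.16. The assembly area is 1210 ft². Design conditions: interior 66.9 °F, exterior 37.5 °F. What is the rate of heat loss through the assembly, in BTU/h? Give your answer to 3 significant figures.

1100 BTU/h

7.21/0.236 = 30.55
1.05/0.97 = 1.082
R_total = 0.64 + 30.55 + 1.082 + 0.16 = 32.43 ft²·°F·h/BTU
Q = A·ΔT/R = 1210 × (66.9 − 37.5) / 32.43 = 1097 BTU/h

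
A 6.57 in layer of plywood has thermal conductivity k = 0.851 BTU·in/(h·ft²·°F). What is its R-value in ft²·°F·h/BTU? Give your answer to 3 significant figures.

7.72 ft²·°F·h/BTU

R = L/k = 6.57/0.851 = 7.72 ft²·°F·h/BTU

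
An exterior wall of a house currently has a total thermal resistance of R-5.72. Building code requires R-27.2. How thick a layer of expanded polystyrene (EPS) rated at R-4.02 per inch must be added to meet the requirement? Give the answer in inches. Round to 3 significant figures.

5.34 in

ΔR = 27.2 − 5.72 = 21.48 ft²·°F·h/BTU
L = ΔR / (R/in) = 21.48/4.02 = 5.343 in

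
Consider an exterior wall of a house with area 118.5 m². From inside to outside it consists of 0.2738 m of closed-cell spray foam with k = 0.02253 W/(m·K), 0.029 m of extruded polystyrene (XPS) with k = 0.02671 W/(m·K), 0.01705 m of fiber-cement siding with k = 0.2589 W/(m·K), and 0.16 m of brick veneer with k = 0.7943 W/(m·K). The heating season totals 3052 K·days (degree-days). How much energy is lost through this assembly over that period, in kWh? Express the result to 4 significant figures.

0.2738/0.02253 = 12.153
0.029/0.02671 = 1.0857
0.01705/0.2589 = 0.065856
0.16/0.7943 = 0.20144
R_total = 12.153 + 1.0857 + 0.065856 + 0.20144 = 13.506 m²·K/W
E = A × HDD × 24 / R / 1000 = 118.5 × 3052 × 24 / 13.506 / 1000 = 642.68 kWh

642.7 kWh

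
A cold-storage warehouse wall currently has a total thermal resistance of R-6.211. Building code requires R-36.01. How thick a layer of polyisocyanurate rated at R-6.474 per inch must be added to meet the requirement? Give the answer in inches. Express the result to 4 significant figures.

4.603 in

ΔR = 36.01 − 6.211 = 29.799 ft²·°F·h/BTU
L = ΔR / (R/in) = 29.799/6.474 = 4.6029 in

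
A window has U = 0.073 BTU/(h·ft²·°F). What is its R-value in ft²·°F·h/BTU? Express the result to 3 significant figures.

13.7 ft²·°F·h/BTU

R = 1/U = 1/0.073 = 13.7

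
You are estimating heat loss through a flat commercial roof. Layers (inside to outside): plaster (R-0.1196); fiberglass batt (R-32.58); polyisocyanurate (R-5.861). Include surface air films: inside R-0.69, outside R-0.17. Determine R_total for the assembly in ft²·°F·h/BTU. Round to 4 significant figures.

R_total = 0.69 + 0.1196 + 32.58 + 5.861 + 0.17 = 39.421 ft²·°F·h/BTU

39.42 ft²·°F·h/BTU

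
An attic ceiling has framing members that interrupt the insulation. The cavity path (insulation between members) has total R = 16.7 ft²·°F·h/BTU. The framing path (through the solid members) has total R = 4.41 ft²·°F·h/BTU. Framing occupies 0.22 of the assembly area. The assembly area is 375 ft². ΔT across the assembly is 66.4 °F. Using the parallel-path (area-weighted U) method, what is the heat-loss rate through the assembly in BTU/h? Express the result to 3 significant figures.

2410 BTU/h

U_eff = 0.78/16.7 + 0.22/4.41 = 0.04671 + 0.04989 = 0.09659
R_eff = 1/U_eff = 10.35 ft²·°F·h/BTU
Q = 375 × 66.4 / 10.35 = 2405 BTU/h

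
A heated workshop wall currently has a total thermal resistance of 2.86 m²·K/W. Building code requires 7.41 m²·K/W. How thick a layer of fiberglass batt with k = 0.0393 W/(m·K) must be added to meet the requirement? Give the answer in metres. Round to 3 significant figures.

ΔR = 7.41 − 2.86 = 4.55 m²·K/W
L = ΔR × k = 4.55 × 0.0393 = 0.1788 m

0.179 m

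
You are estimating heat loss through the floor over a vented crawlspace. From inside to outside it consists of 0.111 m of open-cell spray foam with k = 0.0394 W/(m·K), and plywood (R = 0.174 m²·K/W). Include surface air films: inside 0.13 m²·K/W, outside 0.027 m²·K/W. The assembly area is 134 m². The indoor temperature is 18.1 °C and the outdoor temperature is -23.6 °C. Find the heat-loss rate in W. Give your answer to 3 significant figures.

0.111/0.0394 = 2.817
R_total = 0.13 + 2.817 + 0.174 + 0.027 = 3.148 m²·K/W
Q = A·ΔT/R = 134 × (18.1 − (-23.6)) / 3.148 = 1775 W

1770 W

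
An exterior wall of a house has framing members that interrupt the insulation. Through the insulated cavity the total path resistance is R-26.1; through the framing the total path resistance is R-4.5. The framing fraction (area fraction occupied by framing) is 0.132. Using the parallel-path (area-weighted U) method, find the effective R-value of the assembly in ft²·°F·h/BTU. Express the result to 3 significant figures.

16.0 ft²·°F·h/BTU

U_eff = 0.868/26.1 + 0.132/4.5 = 0.03326 + 0.02933 = 0.06259
R_eff = 1/U_eff = 15.98 ft²·°F·h/BTU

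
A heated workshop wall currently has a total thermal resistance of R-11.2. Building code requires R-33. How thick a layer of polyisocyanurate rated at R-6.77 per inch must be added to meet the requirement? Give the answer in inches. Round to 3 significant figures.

3.22 in

ΔR = 33 − 11.2 = 21.8 ft²·°F·h/BTU
L = ΔR / (R/in) = 21.8/6.77 = 3.22 in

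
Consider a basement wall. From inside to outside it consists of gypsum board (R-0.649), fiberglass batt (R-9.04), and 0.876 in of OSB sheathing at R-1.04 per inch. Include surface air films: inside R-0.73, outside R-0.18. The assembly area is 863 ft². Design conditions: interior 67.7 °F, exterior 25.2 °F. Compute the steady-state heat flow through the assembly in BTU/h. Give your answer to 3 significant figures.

3190 BTU/h

0.876 × 1.04 = 0.911
R_total = 0.73 + 0.649 + 9.04 + 0.911 + 0.18 = 11.51 ft²·°F·h/BTU
Q = A·ΔT/R = 863 × (67.7 − 25.2) / 11.51 = 3187 BTU/h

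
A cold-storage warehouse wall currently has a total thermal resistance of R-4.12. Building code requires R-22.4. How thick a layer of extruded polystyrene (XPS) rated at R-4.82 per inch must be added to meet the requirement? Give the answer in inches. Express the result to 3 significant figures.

ΔR = 22.4 − 4.12 = 18.28 ft²·°F·h/BTU
L = ΔR / (R/in) = 18.28/4.82 = 3.793 in

3.79 in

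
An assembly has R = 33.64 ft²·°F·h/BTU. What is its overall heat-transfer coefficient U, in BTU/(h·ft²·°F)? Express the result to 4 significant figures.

0.02973 BTU/(h·ft²·°F)

U = 1/R = 1/33.64 = 0.029727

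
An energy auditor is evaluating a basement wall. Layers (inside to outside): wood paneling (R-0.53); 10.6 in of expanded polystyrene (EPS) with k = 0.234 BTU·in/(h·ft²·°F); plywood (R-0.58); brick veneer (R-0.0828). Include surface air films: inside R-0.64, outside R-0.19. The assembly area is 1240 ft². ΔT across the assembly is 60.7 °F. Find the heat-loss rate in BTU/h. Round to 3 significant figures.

1590 BTU/h

10.6/0.234 = 45.3
R_total = 0.64 + 0.53 + 45.3 + 0.58 + 0.0828 + 0.19 = 47.32 ft²·°F·h/BTU
Q = A·ΔT/R = 1240 × 60.7 / 47.32 = 1591 BTU/h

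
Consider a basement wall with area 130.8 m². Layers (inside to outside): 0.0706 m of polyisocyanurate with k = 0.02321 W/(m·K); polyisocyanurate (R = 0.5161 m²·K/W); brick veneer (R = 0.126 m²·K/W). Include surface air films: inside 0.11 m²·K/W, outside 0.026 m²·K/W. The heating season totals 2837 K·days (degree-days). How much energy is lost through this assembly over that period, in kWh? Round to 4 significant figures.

0.0706/0.02321 = 3.0418
R_total = 0.11 + 3.0418 + 0.5161 + 0.126 + 0.026 = 3.8199 m²·K/W
E = A × HDD × 24 / R / 1000 = 130.8 × 2837 × 24 / 3.8199 / 1000 = 2331.5 kWh

2331 kWh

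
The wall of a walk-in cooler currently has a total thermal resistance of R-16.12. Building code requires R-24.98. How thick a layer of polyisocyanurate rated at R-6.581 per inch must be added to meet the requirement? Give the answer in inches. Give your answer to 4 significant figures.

1.346 in

ΔR = 24.98 − 16.12 = 8.86 ft²·°F·h/BTU
L = ΔR / (R/in) = 8.86/6.581 = 1.3463 in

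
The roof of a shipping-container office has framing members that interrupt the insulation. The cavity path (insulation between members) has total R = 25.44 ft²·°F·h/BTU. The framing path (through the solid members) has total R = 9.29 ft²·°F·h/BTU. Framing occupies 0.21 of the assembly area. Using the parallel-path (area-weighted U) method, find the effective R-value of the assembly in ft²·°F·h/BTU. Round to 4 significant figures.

U_eff = 0.79/25.44 + 0.21/9.29 = 0.031053 + 0.022605 = 0.053658
R_eff = 1/U_eff = 18.636 ft²·°F·h/BTU

18.64 ft²·°F·h/BTU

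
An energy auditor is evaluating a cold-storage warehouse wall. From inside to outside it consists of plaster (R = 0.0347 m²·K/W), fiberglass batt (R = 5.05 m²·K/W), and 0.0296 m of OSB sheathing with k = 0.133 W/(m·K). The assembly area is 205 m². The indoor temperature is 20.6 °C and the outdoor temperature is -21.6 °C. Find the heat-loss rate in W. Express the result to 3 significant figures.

0.0296/0.133 = 0.2226
R_total = 0.0347 + 5.05 + 0.2226 = 5.307 m²·K/W
Q = A·ΔT/R = 205 × (20.6 − (-21.6)) / 5.307 = 1630 W

1630 W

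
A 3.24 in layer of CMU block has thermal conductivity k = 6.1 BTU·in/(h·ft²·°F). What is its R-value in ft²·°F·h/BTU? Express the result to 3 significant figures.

0.531 ft²·°F·h/BTU

R = L/k = 3.24/6.1 = 0.5311 ft²·°F·h/BTU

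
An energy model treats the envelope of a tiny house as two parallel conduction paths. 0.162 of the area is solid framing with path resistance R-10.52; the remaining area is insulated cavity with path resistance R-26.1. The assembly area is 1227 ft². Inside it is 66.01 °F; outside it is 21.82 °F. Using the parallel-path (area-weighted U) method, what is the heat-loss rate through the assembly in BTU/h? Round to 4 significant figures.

2576 BTU/h

U_eff = 0.838/26.1 + 0.162/10.52 = 0.032107 + 0.015399 = 0.047507
R_eff = 1/U_eff = 21.05 ft²·°F·h/BTU
Q = 1227 × (66.01 − 21.82) / 21.05 = 2575.9 BTU/h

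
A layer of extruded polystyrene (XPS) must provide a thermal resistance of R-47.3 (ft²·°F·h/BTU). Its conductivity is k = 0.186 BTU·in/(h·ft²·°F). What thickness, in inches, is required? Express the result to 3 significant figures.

L = R × k = 47.3 × 0.186 = 8.798 in

8.80 in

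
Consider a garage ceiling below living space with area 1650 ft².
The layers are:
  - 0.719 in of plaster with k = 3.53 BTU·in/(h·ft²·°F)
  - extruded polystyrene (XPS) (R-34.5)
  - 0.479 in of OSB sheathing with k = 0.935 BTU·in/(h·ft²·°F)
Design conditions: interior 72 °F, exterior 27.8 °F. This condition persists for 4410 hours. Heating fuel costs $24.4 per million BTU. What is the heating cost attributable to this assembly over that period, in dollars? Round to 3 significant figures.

0.719/3.53 = 0.2037
0.479/0.935 = 0.5123
R_total = 0.2037 + 34.5 + 0.5123 = 35.22 ft²·°F·h/BTU
Q = 1650 × (72 − 27.8) / 35.22 = 2071 BTU/h
E = 2071 × 4410 = 9133000 BTU
Cost = 9133000/10⁶ × 24.4 = $222.8

223 dollars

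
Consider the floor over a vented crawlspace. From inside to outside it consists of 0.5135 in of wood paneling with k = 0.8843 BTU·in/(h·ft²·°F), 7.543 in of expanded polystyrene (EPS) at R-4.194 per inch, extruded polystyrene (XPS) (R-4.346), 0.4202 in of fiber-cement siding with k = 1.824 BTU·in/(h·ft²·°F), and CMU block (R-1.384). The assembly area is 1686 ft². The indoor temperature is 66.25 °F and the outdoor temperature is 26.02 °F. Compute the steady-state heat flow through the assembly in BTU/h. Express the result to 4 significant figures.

0.5135/0.8843 = 0.58069
7.543 × 4.194 = 31.635
0.4202/1.824 = 0.23037
R_total = 0.58069 + 31.635 + 4.346 + 0.23037 + 1.384 = 38.176 ft²·°F·h/BTU
Q = A·ΔT/R = 1686 × (66.25 − 26.02) / 38.176 = 1776.7 BTU/h

1777 BTU/h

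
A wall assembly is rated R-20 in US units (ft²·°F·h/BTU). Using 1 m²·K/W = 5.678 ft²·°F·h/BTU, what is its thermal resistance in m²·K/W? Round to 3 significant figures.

3.52 m²·K/W

R_SI = 20/5.678 = 3.522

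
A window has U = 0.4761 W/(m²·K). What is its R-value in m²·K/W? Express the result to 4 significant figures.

2.100 m²·K/W

R = 1/U = 1/0.4761 = 2.1004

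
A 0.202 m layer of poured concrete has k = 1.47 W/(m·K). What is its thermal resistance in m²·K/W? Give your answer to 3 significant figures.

R = L/k = 0.202/1.47 = 0.1374 m²·K/W

0.137 m²·K/W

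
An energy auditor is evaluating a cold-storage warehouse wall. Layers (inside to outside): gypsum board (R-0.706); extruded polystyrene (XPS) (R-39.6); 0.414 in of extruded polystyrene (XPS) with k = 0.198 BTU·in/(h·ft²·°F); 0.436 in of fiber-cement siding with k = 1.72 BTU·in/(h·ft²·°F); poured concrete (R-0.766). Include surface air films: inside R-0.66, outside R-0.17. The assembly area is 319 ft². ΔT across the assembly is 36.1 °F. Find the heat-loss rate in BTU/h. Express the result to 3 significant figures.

260 BTU/h

0.414/0.198 = 2.091
0.436/1.72 = 0.2535
R_total = 0.66 + 0.706 + 39.6 + 2.091 + 0.2535 + 0.766 + 0.17 = 44.25 ft²·°F·h/BTU
Q = A·ΔT/R = 319 × 36.1 / 44.25 = 260.3 BTU/h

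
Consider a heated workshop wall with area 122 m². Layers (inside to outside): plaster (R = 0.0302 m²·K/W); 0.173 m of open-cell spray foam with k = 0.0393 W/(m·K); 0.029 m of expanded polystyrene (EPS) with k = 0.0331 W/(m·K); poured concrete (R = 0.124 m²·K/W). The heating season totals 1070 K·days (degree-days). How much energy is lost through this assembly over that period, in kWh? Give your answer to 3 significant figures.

0.173/0.0393 = 4.402
0.029/0.0331 = 0.8761
R_total = 0.0302 + 4.402 + 0.8761 + 0.124 = 5.432 m²·K/W
E = A × HDD × 24 / R / 1000 = 122 × 1070 × 24 / 5.432 / 1000 = 576.7 kWh

577 kWh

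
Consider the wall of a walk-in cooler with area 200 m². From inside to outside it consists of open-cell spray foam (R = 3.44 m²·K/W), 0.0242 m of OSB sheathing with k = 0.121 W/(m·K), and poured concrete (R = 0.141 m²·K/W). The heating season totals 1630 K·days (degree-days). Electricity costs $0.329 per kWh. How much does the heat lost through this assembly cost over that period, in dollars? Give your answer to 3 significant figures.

681 dollars

0.0242/0.121 = 0.2
R_total = 3.44 + 0.2 + 0.141 = 3.781 m²·K/W
E = A × HDD × 24 / R / 1000 = 200 × 1630 × 24 / 3.781 / 1000 = 2069 kWh
Cost = 2069 × 0.329 = $680.8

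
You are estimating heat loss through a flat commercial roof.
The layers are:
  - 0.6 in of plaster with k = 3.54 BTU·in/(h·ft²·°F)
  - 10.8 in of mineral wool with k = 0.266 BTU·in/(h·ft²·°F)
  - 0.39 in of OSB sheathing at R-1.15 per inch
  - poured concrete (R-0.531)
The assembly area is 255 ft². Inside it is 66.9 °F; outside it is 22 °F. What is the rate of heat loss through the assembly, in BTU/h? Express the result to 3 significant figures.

274 BTU/h

0.6/3.54 = 0.1695
10.8/0.266 = 40.6
0.39 × 1.15 = 0.4485
R_total = 0.1695 + 40.6 + 0.4485 + 0.531 = 41.75 ft²·°F·h/BTU
Q = A·ΔT/R = 255 × (66.9 − 22) / 41.75 = 274.2 BTU/h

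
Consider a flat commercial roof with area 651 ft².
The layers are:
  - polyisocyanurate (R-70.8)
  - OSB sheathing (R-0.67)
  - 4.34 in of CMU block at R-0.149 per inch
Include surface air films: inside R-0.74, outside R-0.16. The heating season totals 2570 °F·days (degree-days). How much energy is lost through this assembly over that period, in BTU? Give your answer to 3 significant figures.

550000 BTU

4.34 × 0.149 = 0.6467
R_total = 0.74 + 70.8 + 0.67 + 0.6467 + 0.16 = 73.02 ft²·°F·h/BTU
E = A × HDD × 24 / R = 651 × 2570 × 24 / 73.02 = 549900 BTU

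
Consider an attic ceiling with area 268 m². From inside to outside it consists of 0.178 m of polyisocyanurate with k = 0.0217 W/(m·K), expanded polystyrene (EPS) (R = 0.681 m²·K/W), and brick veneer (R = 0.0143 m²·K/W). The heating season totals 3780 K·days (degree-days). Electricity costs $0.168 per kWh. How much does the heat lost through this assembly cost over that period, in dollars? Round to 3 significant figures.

459 dollars

0.178/0.0217 = 8.203
R_total = 8.203 + 0.681 + 0.0143 = 8.898 m²·K/W
E = A × HDD × 24 / R / 1000 = 268 × 3780 × 24 / 8.898 / 1000 = 2732 kWh
Cost = 2732 × 0.168 = $459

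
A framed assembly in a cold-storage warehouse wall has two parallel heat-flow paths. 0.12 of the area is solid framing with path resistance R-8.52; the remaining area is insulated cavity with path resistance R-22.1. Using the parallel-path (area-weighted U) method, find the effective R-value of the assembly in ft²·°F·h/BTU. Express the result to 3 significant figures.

18.6 ft²·°F·h/BTU

U_eff = 0.88/22.1 + 0.12/8.52 = 0.03982 + 0.01408 = 0.0539
R_eff = 1/U_eff = 18.55 ft²·°F·h/BTU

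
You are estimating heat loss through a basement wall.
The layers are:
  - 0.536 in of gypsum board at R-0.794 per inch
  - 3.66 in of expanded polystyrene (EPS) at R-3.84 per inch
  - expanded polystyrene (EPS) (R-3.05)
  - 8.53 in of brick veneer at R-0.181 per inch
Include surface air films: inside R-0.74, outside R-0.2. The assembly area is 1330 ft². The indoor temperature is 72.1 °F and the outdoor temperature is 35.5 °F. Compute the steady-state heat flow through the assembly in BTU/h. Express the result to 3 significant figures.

2430 BTU/h

0.536 × 0.794 = 0.4256
3.66 × 3.84 = 14.05
8.53 × 0.181 = 1.544
R_total = 0.74 + 0.4256 + 14.05 + 3.05 + 1.544 + 0.2 = 20.01 ft²·°F·h/BTU
Q = A·ΔT/R = 1330 × (72.1 − 35.5) / 20.01 = 2432 BTU/h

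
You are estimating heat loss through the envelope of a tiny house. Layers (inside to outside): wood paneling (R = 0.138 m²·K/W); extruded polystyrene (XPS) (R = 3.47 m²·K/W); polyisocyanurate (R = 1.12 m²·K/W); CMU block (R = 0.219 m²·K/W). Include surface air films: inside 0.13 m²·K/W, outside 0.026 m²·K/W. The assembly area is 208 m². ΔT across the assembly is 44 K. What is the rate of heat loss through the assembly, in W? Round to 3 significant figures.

1790 W

R_total = 0.13 + 0.138 + 3.47 + 1.12 + 0.219 + 0.026 = 5.103 m²·K/W
Q = A·ΔT/R = 208 × 44 / 5.103 = 1793 W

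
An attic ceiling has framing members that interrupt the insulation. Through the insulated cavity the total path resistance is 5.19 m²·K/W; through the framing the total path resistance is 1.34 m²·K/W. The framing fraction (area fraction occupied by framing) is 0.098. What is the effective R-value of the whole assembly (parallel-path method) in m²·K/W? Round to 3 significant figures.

U_eff = 0.902/5.19 + 0.098/1.34 = 0.1738 + 0.07313 = 0.2469
R_eff = 1/U_eff = 4.05 m²·K/W

4.05 m²·K/W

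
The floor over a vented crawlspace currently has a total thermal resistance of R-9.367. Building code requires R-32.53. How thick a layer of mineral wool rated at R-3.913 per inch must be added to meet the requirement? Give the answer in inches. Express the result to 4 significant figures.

ΔR = 32.53 − 9.367 = 23.163 ft²·°F·h/BTU
L = ΔR / (R/in) = 23.163/3.913 = 5.9195 in

5.919 in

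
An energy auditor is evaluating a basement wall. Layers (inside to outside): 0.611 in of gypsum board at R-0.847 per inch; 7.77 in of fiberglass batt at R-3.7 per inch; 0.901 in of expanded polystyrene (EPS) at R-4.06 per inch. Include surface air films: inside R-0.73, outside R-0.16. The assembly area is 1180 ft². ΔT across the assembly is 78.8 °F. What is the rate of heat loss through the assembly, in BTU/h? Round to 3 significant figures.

2750 BTU/h

0.611 × 0.847 = 0.5175
7.77 × 3.7 = 28.75
0.901 × 4.06 = 3.658
R_total = 0.73 + 0.5175 + 28.75 + 3.658 + 0.16 = 33.81 ft²·°F·h/BTU
Q = A·ΔT/R = 1180 × 78.8 / 33.81 = 2750 BTU/h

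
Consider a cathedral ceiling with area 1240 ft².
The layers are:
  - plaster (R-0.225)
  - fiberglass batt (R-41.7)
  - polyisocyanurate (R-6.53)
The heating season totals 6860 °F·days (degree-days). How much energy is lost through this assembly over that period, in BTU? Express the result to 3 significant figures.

4210000 BTU

R_total = 0.225 + 41.7 + 6.53 = 48.46 ft²·°F·h/BTU
E = A × HDD × 24 / R = 1240 × 6860 × 24 / 48.46 = 4213000 BTU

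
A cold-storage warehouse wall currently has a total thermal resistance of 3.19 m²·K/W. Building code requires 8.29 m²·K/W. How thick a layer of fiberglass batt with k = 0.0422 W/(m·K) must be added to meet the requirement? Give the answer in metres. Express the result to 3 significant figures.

0.215 m

ΔR = 8.29 − 3.19 = 5.1 m²·K/W
L = ΔR × k = 5.1 × 0.0422 = 0.2152 m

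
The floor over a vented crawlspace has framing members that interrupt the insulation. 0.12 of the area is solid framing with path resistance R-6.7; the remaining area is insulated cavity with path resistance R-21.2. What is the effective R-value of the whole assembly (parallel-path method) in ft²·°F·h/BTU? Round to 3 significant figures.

U_eff = 0.88/21.2 + 0.12/6.7 = 0.04151 + 0.01791 = 0.05942
R_eff = 1/U_eff = 16.83 ft²·°F·h/BTU

16.8 ft²·°F·h/BTU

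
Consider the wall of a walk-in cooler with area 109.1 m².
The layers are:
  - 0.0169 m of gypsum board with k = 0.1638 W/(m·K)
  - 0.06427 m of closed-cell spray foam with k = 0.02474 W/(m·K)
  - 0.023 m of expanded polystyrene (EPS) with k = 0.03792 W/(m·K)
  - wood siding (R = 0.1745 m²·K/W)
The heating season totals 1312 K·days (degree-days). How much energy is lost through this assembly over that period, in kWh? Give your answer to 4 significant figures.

986.6 kWh

0.0169/0.1638 = 0.10317
0.06427/0.02474 = 2.5978
0.023/0.03792 = 0.60654
R_total = 0.10317 + 2.5978 + 0.60654 + 0.1745 = 3.482 m²·K/W
E = A × HDD × 24 / R / 1000 = 109.1 × 1312 × 24 / 3.482 / 1000 = 986.59 kWh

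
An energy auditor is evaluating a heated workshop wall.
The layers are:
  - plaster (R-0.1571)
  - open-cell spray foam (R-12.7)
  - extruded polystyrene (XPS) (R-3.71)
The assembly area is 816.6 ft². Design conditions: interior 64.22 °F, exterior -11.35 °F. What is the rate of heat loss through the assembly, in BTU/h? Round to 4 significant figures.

3725 BTU/h

R_total = 0.1571 + 12.7 + 3.71 = 16.567 ft²·°F·h/BTU
Q = A·ΔT/R = 816.6 × (64.22 − (-11.35)) / 16.567 = 3724.9 BTU/h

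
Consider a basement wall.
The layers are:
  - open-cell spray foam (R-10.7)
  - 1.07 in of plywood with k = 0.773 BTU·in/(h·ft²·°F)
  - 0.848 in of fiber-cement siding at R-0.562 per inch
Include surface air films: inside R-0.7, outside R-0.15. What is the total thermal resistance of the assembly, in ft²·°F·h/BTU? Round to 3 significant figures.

1.07/0.773 = 1.384
0.848 × 0.562 = 0.4766
R_total = 0.7 + 10.7 + 1.384 + 0.4766 + 0.15 = 13.41 ft²·°F·h/BTU

13.4 ft²·°F·h/BTU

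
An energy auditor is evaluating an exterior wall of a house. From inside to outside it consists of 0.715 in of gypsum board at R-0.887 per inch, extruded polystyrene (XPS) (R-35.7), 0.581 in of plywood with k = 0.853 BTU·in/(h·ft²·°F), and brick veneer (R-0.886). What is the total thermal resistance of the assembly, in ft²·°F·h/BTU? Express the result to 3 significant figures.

0.715 × 0.887 = 0.6342
0.581/0.853 = 0.6811
R_total = 0.6342 + 35.7 + 0.6811 + 0.886 = 37.9 ft²·°F·h/BTU

37.9 ft²·°F·h/BTU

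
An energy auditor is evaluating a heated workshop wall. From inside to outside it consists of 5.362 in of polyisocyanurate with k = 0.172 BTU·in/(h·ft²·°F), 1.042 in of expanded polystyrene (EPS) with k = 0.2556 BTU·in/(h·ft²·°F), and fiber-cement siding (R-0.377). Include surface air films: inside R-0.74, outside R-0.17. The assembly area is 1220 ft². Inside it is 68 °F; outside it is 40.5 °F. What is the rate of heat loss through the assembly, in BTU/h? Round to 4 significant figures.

5.362/0.172 = 31.174
1.042/0.2556 = 4.0767
R_total = 0.74 + 31.174 + 4.0767 + 0.377 + 0.17 = 36.538 ft²·°F·h/BTU
Q = A·ΔT/R = 1220 × (68 − 40.5) / 36.538 = 918.22 BTU/h

918.2 BTU/h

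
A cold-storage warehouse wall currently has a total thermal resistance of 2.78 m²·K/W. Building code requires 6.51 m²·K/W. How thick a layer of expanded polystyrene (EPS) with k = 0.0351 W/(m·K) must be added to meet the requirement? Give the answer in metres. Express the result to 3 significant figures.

0.131 m

ΔR = 6.51 − 2.78 = 3.73 m²·K/W
L = ΔR × k = 3.73 × 0.0351 = 0.1309 m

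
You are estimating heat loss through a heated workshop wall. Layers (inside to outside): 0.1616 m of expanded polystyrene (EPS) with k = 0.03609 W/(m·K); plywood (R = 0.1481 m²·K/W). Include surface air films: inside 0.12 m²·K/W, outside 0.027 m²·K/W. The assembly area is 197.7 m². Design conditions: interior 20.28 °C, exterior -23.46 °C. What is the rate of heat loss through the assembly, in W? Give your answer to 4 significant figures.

0.1616/0.03609 = 4.4777
R_total = 0.12 + 4.4777 + 0.1481 + 0.027 = 4.7728 m²·K/W
Q = A·ΔT/R = 197.7 × (20.28 − (-23.46)) / 4.7728 = 1811.8 W

1812 W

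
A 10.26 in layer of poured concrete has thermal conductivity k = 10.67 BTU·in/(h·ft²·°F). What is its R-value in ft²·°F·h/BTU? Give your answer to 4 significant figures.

R = L/k = 10.26/10.67 = 0.96157 ft²·°F·h/BTU

0.9616 ft²·°F·h/BTU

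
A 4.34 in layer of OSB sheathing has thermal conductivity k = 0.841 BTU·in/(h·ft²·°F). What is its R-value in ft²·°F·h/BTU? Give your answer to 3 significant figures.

R = L/k = 4.34/0.841 = 5.161 ft²·°F·h/BTU

5.16 ft²·°F·h/BTU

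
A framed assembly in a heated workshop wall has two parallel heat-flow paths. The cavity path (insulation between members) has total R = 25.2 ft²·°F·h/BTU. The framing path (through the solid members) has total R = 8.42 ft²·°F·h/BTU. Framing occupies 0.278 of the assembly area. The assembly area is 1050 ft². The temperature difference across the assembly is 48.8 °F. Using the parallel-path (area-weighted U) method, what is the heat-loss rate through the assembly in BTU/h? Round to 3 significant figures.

U_eff = 0.722/25.2 + 0.278/8.42 = 0.02865 + 0.03302 = 0.06167
R_eff = 1/U_eff = 16.22 ft²·°F·h/BTU
Q = 1050 × 48.8 / 16.22 = 3160 BTU/h

3160 BTU/h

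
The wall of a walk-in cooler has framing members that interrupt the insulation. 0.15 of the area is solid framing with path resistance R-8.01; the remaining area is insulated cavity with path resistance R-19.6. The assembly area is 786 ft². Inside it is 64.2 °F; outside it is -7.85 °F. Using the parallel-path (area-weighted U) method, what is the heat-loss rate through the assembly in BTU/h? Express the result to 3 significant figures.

U_eff = 0.85/19.6 + 0.15/8.01 = 0.04337 + 0.01873 = 0.06209
R_eff = 1/U_eff = 16.1 ft²·°F·h/BTU
Q = 786 × (64.2 − (-7.85)) / 16.1 = 3516 BTU/h

3520 BTU/h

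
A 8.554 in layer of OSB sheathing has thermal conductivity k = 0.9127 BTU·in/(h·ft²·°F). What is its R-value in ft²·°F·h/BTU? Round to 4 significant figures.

9.372 ft²·°F·h/BTU

R = L/k = 8.554/0.9127 = 9.3722 ft²·°F·h/BTU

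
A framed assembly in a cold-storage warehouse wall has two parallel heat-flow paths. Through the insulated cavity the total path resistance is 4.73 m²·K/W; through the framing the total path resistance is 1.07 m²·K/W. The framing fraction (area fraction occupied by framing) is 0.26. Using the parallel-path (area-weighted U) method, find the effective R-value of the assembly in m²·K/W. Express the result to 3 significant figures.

U_eff = 0.74/4.73 + 0.26/1.07 = 0.1564 + 0.243 = 0.3994
R_eff = 1/U_eff = 2.504 m²·K/W

2.50 m²·K/W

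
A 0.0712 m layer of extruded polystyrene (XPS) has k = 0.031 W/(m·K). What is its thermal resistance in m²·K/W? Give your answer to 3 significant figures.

R = L/k = 0.0712/0.031 = 2.297 m²·K/W

2.30 m²·K/W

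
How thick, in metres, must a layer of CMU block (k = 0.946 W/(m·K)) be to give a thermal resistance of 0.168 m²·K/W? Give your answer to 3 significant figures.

0.159 m

L = R·k = 0.168 × 0.946 = 0.1589 m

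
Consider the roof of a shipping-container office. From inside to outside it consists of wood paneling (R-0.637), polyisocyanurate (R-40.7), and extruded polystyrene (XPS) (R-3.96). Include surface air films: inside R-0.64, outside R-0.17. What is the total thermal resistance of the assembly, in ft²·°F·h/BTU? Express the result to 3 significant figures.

R_total = 0.64 + 0.637 + 40.7 + 3.96 + 0.17 = 46.11 ft²·°F·h/BTU

46.1 ft²·°F·h/BTU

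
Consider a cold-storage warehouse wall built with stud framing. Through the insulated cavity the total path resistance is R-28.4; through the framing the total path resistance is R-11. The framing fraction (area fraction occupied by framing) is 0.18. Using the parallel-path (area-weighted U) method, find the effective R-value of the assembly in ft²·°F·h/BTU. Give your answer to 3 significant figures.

22.1 ft²·°F·h/BTU

U_eff = 0.82/28.4 + 0.18/11 = 0.02887 + 0.01636 = 0.04524
R_eff = 1/U_eff = 22.11 ft²·°F·h/BTU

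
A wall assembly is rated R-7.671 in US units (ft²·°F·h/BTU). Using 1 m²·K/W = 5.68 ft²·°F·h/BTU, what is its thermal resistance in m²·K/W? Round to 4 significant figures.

1.351 m²·K/W

R_SI = 7.671/5.68 = 1.3505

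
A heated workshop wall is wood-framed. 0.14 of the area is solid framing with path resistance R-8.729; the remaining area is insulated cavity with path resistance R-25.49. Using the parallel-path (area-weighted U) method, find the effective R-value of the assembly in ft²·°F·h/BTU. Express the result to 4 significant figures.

20.09 ft²·°F·h/BTU

U_eff = 0.86/25.49 + 0.14/8.729 = 0.033739 + 0.016038 = 0.049777
R_eff = 1/U_eff = 20.09 ft²·°F·h/BTU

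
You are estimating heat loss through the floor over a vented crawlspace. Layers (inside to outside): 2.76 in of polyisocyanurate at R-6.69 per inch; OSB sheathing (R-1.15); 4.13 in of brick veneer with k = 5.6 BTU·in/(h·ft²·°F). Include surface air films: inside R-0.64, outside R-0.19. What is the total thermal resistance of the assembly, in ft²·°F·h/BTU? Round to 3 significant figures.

2.76 × 6.69 = 18.46
4.13/5.6 = 0.7375
R_total = 0.64 + 18.46 + 1.15 + 0.7375 + 0.19 = 21.18 ft²·°F·h/BTU

21.2 ft²·°F·h/BTU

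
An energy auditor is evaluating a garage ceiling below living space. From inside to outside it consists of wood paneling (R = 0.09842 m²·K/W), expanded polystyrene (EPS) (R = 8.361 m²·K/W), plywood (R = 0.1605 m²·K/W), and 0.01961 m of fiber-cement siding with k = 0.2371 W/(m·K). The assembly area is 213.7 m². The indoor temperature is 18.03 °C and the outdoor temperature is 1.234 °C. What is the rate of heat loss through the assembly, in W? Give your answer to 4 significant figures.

412.4 W

0.01961/0.2371 = 0.082708
R_total = 0.09842 + 8.361 + 0.1605 + 0.082708 = 8.7026 m²·K/W
Q = A·ΔT/R = 213.7 × (18.03 − 1.234) / 8.7026 = 412.44 W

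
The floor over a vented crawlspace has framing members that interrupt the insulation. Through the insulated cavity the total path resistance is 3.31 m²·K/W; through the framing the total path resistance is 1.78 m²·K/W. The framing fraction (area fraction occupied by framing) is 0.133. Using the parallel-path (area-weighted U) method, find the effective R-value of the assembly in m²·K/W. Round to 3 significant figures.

U_eff = 0.867/3.31 + 0.133/1.78 = 0.2619 + 0.07472 = 0.3367
R_eff = 1/U_eff = 2.97 m²·K/W

2.97 m²·K/W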